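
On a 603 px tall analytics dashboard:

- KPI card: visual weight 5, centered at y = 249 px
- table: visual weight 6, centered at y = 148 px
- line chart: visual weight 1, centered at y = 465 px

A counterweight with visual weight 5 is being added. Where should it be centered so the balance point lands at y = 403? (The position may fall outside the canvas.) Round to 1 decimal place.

y ≈ 850.6

After adding the counterweight, total weight = 5 + 6 + 1 + 5 = 17.
y: target moment 17×403 = 6851; current 5·249 + 6·148 + 1·465 = 2598; the counterweight supplies 4253, so y = 4253/5 ≈ 850.60.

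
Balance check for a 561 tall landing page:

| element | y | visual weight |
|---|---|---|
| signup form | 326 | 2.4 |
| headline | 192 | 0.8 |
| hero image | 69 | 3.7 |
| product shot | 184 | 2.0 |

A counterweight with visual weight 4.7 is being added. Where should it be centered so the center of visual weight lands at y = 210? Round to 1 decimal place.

New total weight: (2.4 + 0.8 + 3.7 + 2.0) + 4.7 = 13.6.
Along y: (1559.3 + 4.7·y) / 13.6 = 210 (existing moment 2.4·326 + 0.8·192 + 3.7·69 + 2.0·184 = 1559.3) ⇒ y = (2856.0 − 1559.3) / 4.7 ≈ 275.89.

y ≈ 275.9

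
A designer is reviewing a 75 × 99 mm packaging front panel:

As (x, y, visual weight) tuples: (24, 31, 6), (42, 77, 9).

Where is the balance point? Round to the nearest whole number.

(35, 59)

Weights sum to 6 + 9 = 15.
x-moment: 6·24 + 9·42 = 522; centroid 522/15 ≈ 34.80.
y-moment: 6·31 + 9·77 = 879; centroid 879/15 ≈ 58.60.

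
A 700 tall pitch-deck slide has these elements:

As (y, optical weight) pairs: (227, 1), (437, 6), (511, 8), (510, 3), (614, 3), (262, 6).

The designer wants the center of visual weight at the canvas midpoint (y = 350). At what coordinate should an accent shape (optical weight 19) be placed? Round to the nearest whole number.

With the accent shape, Σw becomes 1 + 6 + 8 + 3 + 3 + 6 + 19 = 46.
y: target moment 46×350 = 16100; current 1·227 + 6·437 + 8·511 + 3·510 + 3·614 + 6·262 = 11881; the accent shape supplies 4219, so y = 4219/19 ≈ 222.05.

y ≈ 222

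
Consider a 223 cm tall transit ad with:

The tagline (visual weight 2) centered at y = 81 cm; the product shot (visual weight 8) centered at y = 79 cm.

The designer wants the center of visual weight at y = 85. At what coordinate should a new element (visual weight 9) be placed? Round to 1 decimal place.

New total weight: (2 + 8) + 9 = 19.
y: target moment 19×85 = 1615; current 2·81 + 8·79 = 794; the new element supplies 821, so y = 821/9 ≈ 91.22.

y ≈ 91.2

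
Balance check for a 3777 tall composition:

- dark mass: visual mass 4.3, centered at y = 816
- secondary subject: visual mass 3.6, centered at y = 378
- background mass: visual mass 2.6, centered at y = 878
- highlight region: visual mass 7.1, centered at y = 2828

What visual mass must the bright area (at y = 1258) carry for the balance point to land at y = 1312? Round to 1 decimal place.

w ≈ 76.7

Existing Σw = 17.6 (4.3 + 3.6 + 2.6 + 7.1); existing moment 4.3·816 + 3.6·378 + 2.6·878 + 7.1·2828 = 27231.2.
Set Σw·y/Σw = 1312: (27231.2 + 1258w) = 1312·(17.6 + w).
So w = (1312·17.6 − 27231.2)/(1258 − 1312) = -4140.0/-54 ≈ 76.67.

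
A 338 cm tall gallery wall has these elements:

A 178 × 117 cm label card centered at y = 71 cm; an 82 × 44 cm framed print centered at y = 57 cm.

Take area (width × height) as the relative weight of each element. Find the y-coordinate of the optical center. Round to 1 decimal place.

y ≈ 68.9

Areas → weights: label card 178·117 = 20826, framed print 82·44 = 3608; Σw = 24434.
y: (20826·71 + 3608·57) / 24434 = 1684302 / 24434 ≈ 68.93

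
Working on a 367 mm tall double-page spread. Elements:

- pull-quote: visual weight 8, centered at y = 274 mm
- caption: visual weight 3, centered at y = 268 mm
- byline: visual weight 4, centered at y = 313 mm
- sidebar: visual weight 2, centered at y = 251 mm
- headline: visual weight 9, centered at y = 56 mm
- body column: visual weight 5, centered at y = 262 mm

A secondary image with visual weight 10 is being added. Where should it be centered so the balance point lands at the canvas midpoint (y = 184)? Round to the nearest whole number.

y ≈ 98

New total weight: (8 + 3 + 4 + 2 + 9 + 5) + 10 = 41.
y: target moment 41×184 = 7544; current 8·274 + 3·268 + 4·313 + 2·251 + 9·56 + 5·262 = 6564; the secondary image supplies 980, so y = 980/10 ≈ 98.00.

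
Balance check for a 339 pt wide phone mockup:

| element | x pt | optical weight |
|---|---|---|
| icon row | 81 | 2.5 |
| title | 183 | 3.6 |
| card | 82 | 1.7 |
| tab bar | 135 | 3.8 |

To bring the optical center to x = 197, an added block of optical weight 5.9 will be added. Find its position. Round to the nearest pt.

x ≈ 328

New total weight: (2.5 + 3.6 + 1.7 + 3.8) + 5.9 = 17.5.
x: need Σw·x = 17.5·197 = 3447.5. Existing = 2.5·81 + 3.6·183 + 1.7·82 + 3.8·135 = 1513.7. Remainder 1933.8 / 5.9 ≈ 327.76.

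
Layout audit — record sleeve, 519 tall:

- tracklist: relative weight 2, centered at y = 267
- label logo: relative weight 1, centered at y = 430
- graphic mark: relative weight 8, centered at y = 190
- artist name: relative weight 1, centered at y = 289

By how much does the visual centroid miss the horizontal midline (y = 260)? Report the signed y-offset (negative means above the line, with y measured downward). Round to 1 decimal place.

≈ -28.9

Weights sum to 2 + 1 + 8 + 1 = 12.
y: (2·267 + 1·430 + 8·190 + 1·289) / 12 = 2773 / 12 ≈ 231.08
Against y = 260, that's 231.08 − 260 = -28.92.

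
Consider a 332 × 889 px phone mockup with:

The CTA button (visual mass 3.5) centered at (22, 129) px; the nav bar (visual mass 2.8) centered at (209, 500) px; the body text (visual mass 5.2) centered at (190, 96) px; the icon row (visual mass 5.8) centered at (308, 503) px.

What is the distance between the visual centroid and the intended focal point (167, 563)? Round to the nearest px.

≈ 260 px

Weights sum to 3.5 + 2.8 + 5.2 + 5.8 = 17.3.
Σw·x = 3.5·22 + 2.8·209 + 5.2·190 + 5.8·308 = 3436.6, so x̄ = 3436.6/17.3 ≈ 198.65.
Σw·y = 3.5·129 + 2.8·500 + 5.2·96 + 5.8·503 = 5268.1, so ȳ = 5268.1/17.3 ≈ 304.51.
Offset from (167, 563): Δx ≈ 31.65, Δy ≈ -258.49; distance = √(Δx² + Δy²) ≈ 260.42.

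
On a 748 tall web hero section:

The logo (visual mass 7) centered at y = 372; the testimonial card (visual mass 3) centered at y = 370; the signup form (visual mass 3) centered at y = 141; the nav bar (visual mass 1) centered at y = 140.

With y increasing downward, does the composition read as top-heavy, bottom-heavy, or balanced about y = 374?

top-heavy

Weights sum to 7 + 3 + 3 + 1 = 14.
Σw·y = 7·372 + 3·370 + 3·141 + 1·140 = 4277, so ȳ = 4277/14 ≈ 305.50.
Since 305.5 is above (smaller y than) 374, the composition reads top-heavy.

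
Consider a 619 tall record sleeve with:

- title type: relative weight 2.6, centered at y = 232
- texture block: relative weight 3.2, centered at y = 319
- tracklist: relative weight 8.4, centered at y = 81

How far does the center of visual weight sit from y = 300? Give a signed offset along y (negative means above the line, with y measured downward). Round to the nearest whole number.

≈ -138

Weights sum to 2.6 + 3.2 + 8.4 = 14.2.
Σw·y = 2.6·232 + 3.2·319 + 8.4·81 = 2304.4, so ȳ = 2304.4/14.2 ≈ 162.28.
Offset from y = 300: 162.28 − 300 ≈ -137.72.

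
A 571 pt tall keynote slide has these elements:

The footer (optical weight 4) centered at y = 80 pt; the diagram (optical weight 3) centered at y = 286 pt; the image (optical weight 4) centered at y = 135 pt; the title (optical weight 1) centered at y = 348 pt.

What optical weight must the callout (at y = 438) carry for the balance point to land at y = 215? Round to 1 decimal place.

Fixed elements: Σw = 4 + 3 + 4 + 1 = 12, Σw·y = 4·80 + 3·286 + 4·135 + 1·348 = 2066.
Balance at y = 215 requires (2066 + w·438) / (12 + w) = 215.
Rearranging, w·(438 − 215) = 215·12 − 2066 = 514, so w ≈ 514/223 = 2.30.

w ≈ 2.3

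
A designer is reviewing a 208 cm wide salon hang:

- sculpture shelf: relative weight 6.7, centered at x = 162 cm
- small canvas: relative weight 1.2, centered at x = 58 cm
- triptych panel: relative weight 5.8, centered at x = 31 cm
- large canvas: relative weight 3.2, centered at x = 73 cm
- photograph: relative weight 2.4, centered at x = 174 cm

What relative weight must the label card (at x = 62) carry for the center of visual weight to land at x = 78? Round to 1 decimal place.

w ≈ 30.0

Known weights sum to 6.7 + 1.2 + 5.8 + 3.2 + 2.4 = 19.3; their moment is 6.7·162 + 1.2·58 + 5.8·31 + 3.2·73 + 2.4·174 = 1986.0.
For the centroid to hit 78: (1986.0 + w·62) / (19.3 + w) = 78.
Solving: w = (78·19.3 − 1986.0) / (62 − 78) = -480.6 / -16 ≈ 30.04.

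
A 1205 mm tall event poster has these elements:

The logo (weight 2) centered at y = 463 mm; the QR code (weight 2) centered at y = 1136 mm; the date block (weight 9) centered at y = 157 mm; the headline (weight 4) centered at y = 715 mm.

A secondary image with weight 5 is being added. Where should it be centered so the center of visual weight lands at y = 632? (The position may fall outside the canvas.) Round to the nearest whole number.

y ≈ 1287

After adding the secondary image, total weight = 2 + 2 + 9 + 4 + 5 = 22.
y: need Σw·y = 22·632 = 13904. Existing = 2·463 + 2·1136 + 9·157 + 4·715 = 7471. Remainder 6433 / 5 ≈ 1286.60.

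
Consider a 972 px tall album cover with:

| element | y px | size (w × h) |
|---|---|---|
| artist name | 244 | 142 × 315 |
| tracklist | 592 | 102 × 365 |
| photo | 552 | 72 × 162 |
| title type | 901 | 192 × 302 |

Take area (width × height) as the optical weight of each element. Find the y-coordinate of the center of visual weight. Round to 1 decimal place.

Areas → weights: artist name 142·315 = 44730, tracklist 102·365 = 37230, photo 72·162 = 11664, title type 192·302 = 57984; Σw = 151608.
Σw·y = 44730·244 + 37230·592 + 11664·552 + 57984·901 = 91636392, so ȳ = 91636392/151608 ≈ 604.43.

y ≈ 604.4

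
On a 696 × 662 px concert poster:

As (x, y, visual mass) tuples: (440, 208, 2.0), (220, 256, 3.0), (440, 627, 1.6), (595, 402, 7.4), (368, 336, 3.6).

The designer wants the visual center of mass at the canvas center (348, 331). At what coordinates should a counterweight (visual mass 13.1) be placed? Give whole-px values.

New total weight: (2.0 + 3.0 + 1.6 + 7.4 + 3.6) + 13.1 = 30.7.
x: target moment 30.7×348 = 10683.6; current 2.0·440 + 3.0·220 + 1.6·440 + 7.4·595 + 3.6·368 = 7971.8; the counterweight supplies 2711.8, so x = 2711.8/13.1 ≈ 207.01.
y: target moment 30.7×331 = 10161.7; current 2.0·208 + 3.0·256 + 1.6·627 + 7.4·402 + 3.6·336 = 6371.6; the counterweight supplies 3790.1, so y = 3790.1/13.1 ≈ 289.32.

(207, 289)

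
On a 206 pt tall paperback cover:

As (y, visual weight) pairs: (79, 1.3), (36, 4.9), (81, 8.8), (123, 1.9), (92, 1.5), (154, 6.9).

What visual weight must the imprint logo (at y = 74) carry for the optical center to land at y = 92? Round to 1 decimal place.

Fixed elements: Σw = 1.3 + 4.9 + 8.8 + 1.9 + 1.5 + 6.9 = 25.3, Σw·y = 1.3·79 + 4.9·36 + 8.8·81 + 1.9·123 + 1.5·92 + 6.9·154 = 2426.2.
For the centroid to hit 92: (2426.2 + w·74) / (25.3 + w) = 92.
Solving: w = (92·25.3 − 2426.2) / (74 − 92) = -98.6 / -18 ≈ 5.48.

w ≈ 5.5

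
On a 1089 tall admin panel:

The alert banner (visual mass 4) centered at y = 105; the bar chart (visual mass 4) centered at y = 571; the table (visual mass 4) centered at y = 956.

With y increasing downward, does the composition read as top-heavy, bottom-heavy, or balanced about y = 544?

balanced

Weights sum to 4 + 4 + 4 = 12.
Σw·y = 4·105 + 4·571 + 4·956 = 6528, so ȳ = 6528/12 ≈ 544.00.
That equals the midline 544 — balanced.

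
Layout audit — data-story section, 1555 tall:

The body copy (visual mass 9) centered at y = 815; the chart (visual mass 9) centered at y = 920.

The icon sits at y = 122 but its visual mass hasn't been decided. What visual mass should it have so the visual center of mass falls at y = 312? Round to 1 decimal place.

w ≈ 52.6

Fixed elements: Σw = 9 + 9 = 18, Σw·y = 9·815 + 9·920 = 15615.
For the centroid to hit 312: (15615 + w·122) / (18 + w) = 312.
Solving: w = (312·18 − 15615) / (122 − 312) = -9999 / -190 ≈ 52.63.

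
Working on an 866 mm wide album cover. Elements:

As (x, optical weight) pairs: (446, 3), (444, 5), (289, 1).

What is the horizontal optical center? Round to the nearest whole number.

x ≈ 427

Weights sum to 3 + 5 + 1 = 9.
x-moment: 3·446 + 5·444 + 1·289 = 3847; centroid 3847/9 ≈ 427.44.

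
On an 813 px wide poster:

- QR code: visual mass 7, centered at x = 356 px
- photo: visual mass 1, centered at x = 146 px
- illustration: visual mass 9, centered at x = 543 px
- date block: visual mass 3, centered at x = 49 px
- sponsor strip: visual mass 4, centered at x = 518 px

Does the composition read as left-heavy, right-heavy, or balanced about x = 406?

balanced

Weights sum to 7 + 1 + 9 + 3 + 4 = 24.
Σw·x = 7·356 + 1·146 + 9·543 + 3·49 + 4·518 = 9744, so x̄ = 9744/24 ≈ 406.00.
406.00 = 406 exactly: balanced.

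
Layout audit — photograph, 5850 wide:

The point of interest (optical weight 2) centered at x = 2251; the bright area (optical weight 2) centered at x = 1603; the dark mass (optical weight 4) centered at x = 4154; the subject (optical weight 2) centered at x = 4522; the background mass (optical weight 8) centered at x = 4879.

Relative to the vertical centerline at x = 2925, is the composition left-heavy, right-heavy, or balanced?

Weights sum to 2 + 2 + 4 + 2 + 8 = 18.
x: (2·2251 + 2·1603 + 4·4154 + 2·4522 + 8·4879) / 18 = 72400 / 18 ≈ 4022.22
Since 4022.2 is right of 2925, the composition reads right-heavy.

right-heavy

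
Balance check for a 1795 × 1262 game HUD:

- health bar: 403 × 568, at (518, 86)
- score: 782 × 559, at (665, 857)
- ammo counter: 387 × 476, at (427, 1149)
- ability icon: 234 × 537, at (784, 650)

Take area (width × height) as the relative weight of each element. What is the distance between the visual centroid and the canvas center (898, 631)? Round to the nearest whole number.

≈ 306

Taking area as weight: health bar 403·568 = 228904, score 782·559 = 437138, ammo counter 387·476 = 184212, ability icon 234·537 = 125658. Sum 975912.
x: (228904·518 + 437138·665 + 184212·427 + 125658·784) / 975912 = 586443438 / 975912 ≈ 600.92
y: (228904·86 + 437138·857 + 184212·1149 + 125658·650) / 975912 = 687650298 / 975912 ≈ 704.62
Relative to (898, 631): Δ = (-297.08, 73.62); |Δ| = √(-297.08² + 73.62²) ≈ 306.07.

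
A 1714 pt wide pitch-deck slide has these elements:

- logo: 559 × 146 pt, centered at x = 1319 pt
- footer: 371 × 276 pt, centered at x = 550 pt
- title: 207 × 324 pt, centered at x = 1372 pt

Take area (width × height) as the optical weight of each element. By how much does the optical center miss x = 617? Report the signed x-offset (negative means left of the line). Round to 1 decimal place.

Taking area as weight: logo 559·146 = 81614, footer 371·276 = 102396, title 207·324 = 67068. Sum 251078.
Σw·x = 81614·1319 + 102396·550 + 67068·1372 = 255983962, so x̄ = 255983962/251078 ≈ 1019.54.
Difference: 1019.54 − 617 ≈ 402.54.

≈ 402.5 pt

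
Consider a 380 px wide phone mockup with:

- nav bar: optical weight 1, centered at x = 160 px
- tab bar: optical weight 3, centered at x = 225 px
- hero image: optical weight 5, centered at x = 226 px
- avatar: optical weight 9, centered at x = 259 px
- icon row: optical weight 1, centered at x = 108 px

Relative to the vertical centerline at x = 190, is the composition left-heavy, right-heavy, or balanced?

right-heavy

Weights sum to 1 + 3 + 5 + 9 + 1 = 19.
x-moment: 1·160 + 3·225 + 5·226 + 9·259 + 1·108 = 4404; centroid 4404/19 ≈ 231.79.
231.8 vs midline 190 → right-heavy.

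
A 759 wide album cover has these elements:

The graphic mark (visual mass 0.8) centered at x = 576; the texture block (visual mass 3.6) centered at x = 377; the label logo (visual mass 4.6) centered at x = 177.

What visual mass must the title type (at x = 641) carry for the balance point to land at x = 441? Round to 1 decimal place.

Existing Σw = 9.0 (0.8 + 3.6 + 4.6); existing moment 0.8·576 + 3.6·377 + 4.6·177 = 2632.2.
Balance at x = 441 requires (2632.2 + w·641) / (9.0 + w) = 441.
So w = (441·9.0 − 2632.2)/(641 − 441) = 1336.8/200 ≈ 6.68.

w ≈ 6.7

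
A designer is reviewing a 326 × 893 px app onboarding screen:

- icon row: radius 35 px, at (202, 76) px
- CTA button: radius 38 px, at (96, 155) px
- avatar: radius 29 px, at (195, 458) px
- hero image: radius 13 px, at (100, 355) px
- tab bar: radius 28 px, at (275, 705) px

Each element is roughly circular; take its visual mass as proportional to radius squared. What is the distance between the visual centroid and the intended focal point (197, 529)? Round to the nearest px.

≈ 235 px

r² weights: icon row 35² = 1225, CTA button 38² = 1444, avatar 29² = 841, hero image 13² = 169, tab bar 28² = 784. Total = 4463.
x-moment: 1225·202 + 1444·96 + 841·195 + 169·100 + 784·275 = 782569; centroid 782569/4463 ≈ 175.35.
y-moment: 1225·76 + 1444·155 + 841·458 + 169·355 + 784·705 = 1314813; centroid 1314813/4463 ≈ 294.60.
Offset from (197, 529): Δx ≈ -21.65, Δy ≈ -234.40; distance = √(Δx² + Δy²) ≈ 235.40.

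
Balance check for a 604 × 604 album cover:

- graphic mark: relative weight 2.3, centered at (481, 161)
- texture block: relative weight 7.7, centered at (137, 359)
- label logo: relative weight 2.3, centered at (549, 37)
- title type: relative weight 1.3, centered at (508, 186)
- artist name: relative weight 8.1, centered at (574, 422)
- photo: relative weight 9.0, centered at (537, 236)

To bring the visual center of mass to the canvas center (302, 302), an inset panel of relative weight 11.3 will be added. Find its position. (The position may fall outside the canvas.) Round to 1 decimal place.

(-78.1, 325.7)

New total weight: (2.3 + 7.7 + 2.3 + 1.3 + 8.1 + 9.0) + 11.3 = 42.0.
x: target moment 42.0×302 = 12684.0; current 2.3·481 + 7.7·137 + 2.3·549 + 1.3·508 + 8.1·574 + 9.0·537 = 13566.7; the inset panel supplies -882.7, so x = -882.7/11.3 ≈ -78.12.
y: target moment 42.0×302 = 12684.0; current 2.3·161 + 7.7·359 + 2.3·37 + 1.3·186 + 8.1·422 + 9.0·236 = 9003.7; the inset panel supplies 3680.3, so y = 3680.3/11.3 ≈ 325.69.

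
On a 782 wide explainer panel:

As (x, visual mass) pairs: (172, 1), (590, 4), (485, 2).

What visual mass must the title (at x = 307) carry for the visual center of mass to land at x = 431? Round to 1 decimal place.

Known weights sum to 1 + 4 + 2 = 7; their moment is 1·172 + 4·590 + 2·485 = 3502.
Set Σw·x/Σw = 431: (3502 + 307w) = 431·(7 + w).
Solving: w = (431·7 − 3502) / (307 − 431) = -485 / -124 ≈ 3.91.

w ≈ 3.9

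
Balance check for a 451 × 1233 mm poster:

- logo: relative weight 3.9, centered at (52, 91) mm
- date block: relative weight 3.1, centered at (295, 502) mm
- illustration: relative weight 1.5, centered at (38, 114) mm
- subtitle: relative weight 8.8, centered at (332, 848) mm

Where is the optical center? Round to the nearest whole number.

(237, 552)

Σw = 3.9 + 3.1 + 1.5 + 8.8 = 17.3.
Σw·x = 3.9·52 + 3.1·295 + 1.5·38 + 8.8·332 = 4095.9, so x̄ = 4095.9/17.3 ≈ 236.76.
Σw·y = 3.9·91 + 3.1·502 + 1.5·114 + 8.8·848 = 9544.5, so ȳ = 9544.5/17.3 ≈ 551.71.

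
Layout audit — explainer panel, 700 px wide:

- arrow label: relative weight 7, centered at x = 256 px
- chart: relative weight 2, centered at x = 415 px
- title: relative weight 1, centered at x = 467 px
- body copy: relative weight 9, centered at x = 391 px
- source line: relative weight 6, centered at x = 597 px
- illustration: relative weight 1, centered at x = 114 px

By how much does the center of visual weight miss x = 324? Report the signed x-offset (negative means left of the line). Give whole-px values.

≈ 72 px

Weights sum to 7 + 2 + 1 + 9 + 6 + 1 = 26.
Σw·x = 7·256 + 2·415 + 1·467 + 9·391 + 6·597 + 1·114 = 10304, so x̄ = 10304/26 ≈ 396.31.
Offset from x = 324: 396.31 − 324 ≈ 72.31.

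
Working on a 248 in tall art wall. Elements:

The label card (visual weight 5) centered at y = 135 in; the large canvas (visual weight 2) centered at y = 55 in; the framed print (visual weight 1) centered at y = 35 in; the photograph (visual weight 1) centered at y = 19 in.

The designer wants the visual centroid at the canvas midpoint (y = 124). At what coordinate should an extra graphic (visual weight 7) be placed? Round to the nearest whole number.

y ≈ 164

After adding the extra graphic, total weight = 5 + 2 + 1 + 1 + 7 = 16.
y: need Σw·y = 16·124 = 1984. Existing = 5·135 + 2·55 + 1·35 + 1·19 = 839. Remainder 1145 / 7 ≈ 163.57.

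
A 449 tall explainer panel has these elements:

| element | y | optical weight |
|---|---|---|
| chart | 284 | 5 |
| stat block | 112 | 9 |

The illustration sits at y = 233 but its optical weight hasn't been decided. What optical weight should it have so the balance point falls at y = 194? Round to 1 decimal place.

w ≈ 7.4

Known weights sum to 5 + 9 = 14; their moment is 5·284 + 9·112 = 2428.
For the centroid to hit 194: (2428 + w·233) / (14 + w) = 194.
So w = (194·14 − 2428)/(233 − 194) = 288/39 ≈ 7.38.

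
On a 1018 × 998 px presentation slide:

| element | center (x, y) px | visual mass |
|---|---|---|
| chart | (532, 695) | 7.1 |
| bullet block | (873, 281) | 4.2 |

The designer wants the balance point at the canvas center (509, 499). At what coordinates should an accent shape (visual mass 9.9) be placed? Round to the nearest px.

(338, 451)

New total weight: (7.1 + 4.2) + 9.9 = 21.2.
Along x: (7443.8 + 9.9·x) / 21.2 = 509 (existing moment 7.1·532 + 4.2·873 = 7443.8) ⇒ x = (10790.8 − 7443.8) / 9.9 ≈ 338.08.
Along y: (6114.7 + 9.9·y) / 21.2 = 499 (existing moment 7.1·695 + 4.2·281 = 6114.7) ⇒ y = (10578.8 − 6114.7) / 9.9 ≈ 450.92.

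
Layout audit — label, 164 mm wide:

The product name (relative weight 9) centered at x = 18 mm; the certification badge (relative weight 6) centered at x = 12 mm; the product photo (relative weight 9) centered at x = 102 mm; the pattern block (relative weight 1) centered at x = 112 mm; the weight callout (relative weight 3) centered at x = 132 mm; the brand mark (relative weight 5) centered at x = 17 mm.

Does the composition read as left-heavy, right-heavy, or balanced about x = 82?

left-heavy

Σw = 9 + 6 + 9 + 1 + 3 + 5 = 33.
Σw·x = 1745; x̄ = 1745/33 ≈ 52.88.
52.9 lies left of the midline 82, so the layout is left-heavy.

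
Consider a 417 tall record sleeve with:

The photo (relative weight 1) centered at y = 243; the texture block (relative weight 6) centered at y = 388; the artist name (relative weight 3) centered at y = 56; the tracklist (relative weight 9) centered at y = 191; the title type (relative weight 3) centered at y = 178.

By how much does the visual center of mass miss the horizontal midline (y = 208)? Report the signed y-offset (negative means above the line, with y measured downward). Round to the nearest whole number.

Weights sum to 1 + 6 + 3 + 9 + 3 = 22.
y: (1·243 + 6·388 + 3·56 + 9·191 + 3·178) / 22 = 4992 / 22 ≈ 226.91
Against y = 208, that's 226.91 − 208 = 18.91.

≈ 19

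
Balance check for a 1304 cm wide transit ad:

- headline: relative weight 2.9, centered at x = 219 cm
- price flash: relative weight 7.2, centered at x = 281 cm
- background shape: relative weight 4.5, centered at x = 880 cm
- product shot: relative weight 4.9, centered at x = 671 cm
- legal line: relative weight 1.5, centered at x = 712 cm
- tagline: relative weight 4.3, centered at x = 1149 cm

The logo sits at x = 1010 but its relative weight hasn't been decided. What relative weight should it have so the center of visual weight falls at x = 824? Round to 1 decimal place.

Known weights sum to 2.9 + 7.2 + 4.5 + 4.9 + 1.5 + 4.3 = 25.3; their moment is 2.9·219 + 7.2·281 + 4.5·880 + 4.9·671 + 1.5·712 + 4.3·1149 = 15914.9.
For the centroid to hit 824: (15914.9 + w·1010) / (25.3 + w) = 824.
Solving: w = (824·25.3 − 15914.9) / (1010 − 824) = 4932.3 / 186 ≈ 26.52.

w ≈ 26.5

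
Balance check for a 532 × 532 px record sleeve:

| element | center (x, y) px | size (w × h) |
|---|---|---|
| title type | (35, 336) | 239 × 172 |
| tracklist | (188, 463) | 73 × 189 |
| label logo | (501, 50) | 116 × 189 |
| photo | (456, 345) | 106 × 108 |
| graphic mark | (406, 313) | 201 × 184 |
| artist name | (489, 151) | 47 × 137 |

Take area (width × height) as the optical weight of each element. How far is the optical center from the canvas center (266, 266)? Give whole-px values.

≈ 33 px

Taking area as weight: title type 239·172 = 41108, tracklist 73·189 = 13797, label logo 116·189 = 21924, photo 106·108 = 11448, graphic mark 201·184 = 36984, artist name 47·137 = 6439. Sum 131700.
x: moment 38401003 / weight 131700 ≈ 291.58
y: moment 37794340 / weight 131700 ≈ 286.97
Offset from (266, 266): Δx ≈ 25.58, Δy ≈ 20.97; distance = √(Δx² + Δy²) ≈ 33.08.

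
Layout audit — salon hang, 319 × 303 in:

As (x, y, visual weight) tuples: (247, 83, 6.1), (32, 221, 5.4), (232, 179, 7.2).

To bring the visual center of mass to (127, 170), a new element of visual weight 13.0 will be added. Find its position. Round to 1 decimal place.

(52.0, 184.7)

New total weight: (6.1 + 5.4 + 7.2) + 13.0 = 31.7.
x: target moment 31.7×127 = 4025.9; current 6.1·247 + 5.4·32 + 7.2·232 = 3349.9; the new element supplies 676.0, so x = 676.0/13.0 ≈ 52.00.
y: target moment 31.7×170 = 5389.0; current 6.1·83 + 5.4·221 + 7.2·179 = 2988.5; the new element supplies 2400.5, so y = 2400.5/13.0 ≈ 184.65.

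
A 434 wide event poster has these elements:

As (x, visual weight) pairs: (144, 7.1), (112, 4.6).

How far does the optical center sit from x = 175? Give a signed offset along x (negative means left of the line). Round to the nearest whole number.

Weights sum to 7.1 + 4.6 = 11.7.
Σw·x = 7.1·144 + 4.6·112 = 1537.6, so x̄ = 1537.6/11.7 ≈ 131.42.
Against x = 175, that's 131.42 − 175 = -43.58.

≈ -44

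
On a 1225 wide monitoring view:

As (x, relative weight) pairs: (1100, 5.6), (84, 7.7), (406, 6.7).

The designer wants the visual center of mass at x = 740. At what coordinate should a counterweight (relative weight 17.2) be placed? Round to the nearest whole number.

x ≈ 1047

After adding the counterweight, total weight = 5.6 + 7.7 + 6.7 + 17.2 = 37.2.
x: need Σw·x = 37.2·740 = 27528.0. Existing = 5.6·1100 + 7.7·84 + 6.7·406 = 9527.0. Remainder 18001.0 / 17.2 ≈ 1046.57.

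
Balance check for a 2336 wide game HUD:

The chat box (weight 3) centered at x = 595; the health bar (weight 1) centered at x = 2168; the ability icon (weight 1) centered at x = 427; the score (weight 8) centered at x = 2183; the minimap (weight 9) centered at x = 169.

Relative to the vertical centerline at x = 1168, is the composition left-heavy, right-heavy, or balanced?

left-heavy

Weights sum to 3 + 1 + 1 + 8 + 9 = 22.
Σw·x = 3·595 + 1·2168 + 1·427 + 8·2183 + 9·169 = 23365, so x̄ = 23365/22 ≈ 1062.05.
Since 1062.0 is left of 1168, the composition reads left-heavy.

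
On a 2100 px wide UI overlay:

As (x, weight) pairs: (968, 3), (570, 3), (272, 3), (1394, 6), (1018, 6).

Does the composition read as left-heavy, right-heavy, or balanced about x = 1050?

Weights sum to 3 + 3 + 3 + 6 + 6 = 21.
x: (3·968 + 3·570 + 3·272 + 6·1394 + 6·1018) / 21 = 19902 / 21 ≈ 947.71
947.7 vs midline 1050 → left-heavy.

left-heavy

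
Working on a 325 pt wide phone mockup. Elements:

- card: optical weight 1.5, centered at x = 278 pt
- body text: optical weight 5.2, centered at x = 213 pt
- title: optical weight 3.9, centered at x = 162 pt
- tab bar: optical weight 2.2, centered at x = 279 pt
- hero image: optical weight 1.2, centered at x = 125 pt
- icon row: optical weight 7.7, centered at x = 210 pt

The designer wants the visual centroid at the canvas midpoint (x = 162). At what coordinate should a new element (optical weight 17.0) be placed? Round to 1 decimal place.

After adding the new element, total weight = 1.5 + 5.2 + 3.9 + 2.2 + 1.2 + 7.7 + 17.0 = 38.7.
x: need Σw·x = 38.7·162 = 6269.4. Existing = 1.5·278 + 5.2·213 + 3.9·162 + 2.2·279 + 1.2·125 + 7.7·210 = 4537.2. Remainder 1732.2 / 17.0 ≈ 101.89.

x ≈ 101.9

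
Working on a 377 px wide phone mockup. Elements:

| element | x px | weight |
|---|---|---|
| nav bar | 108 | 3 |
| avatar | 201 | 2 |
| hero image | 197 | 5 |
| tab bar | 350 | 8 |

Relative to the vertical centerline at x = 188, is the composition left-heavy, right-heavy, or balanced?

Total weight = 3 + 2 + 5 + 8 = 18.
Σw·x = 3·108 + 2·201 + 5·197 + 8·350 = 4511, so x̄ = 4511/18 ≈ 250.61.
250.6 lies right of the midline 188, so the layout is right-heavy.

right-heavy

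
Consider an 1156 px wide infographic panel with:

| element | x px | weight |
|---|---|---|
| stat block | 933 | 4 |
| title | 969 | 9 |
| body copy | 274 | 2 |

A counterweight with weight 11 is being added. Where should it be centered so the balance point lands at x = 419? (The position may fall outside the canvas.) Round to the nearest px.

With the counterweight, Σw becomes 4 + 9 + 2 + 11 = 26.
x: need Σw·x = 26·419 = 10894. Existing = 4·933 + 9·969 + 2·274 = 13001. Remainder -2107 / 11 ≈ -191.55.

x ≈ -192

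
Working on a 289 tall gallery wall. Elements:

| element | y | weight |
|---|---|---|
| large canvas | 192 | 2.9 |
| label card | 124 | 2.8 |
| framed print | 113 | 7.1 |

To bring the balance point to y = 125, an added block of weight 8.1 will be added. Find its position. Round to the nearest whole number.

With the added block, Σw becomes 2.9 + 2.8 + 7.1 + 8.1 = 20.9.
Along y: (1706.3 + 8.1·y) / 20.9 = 125 (existing moment 2.9·192 + 2.8·124 + 7.1·113 = 1706.3) ⇒ y = (2612.5 − 1706.3) / 8.1 ≈ 111.88.

y ≈ 112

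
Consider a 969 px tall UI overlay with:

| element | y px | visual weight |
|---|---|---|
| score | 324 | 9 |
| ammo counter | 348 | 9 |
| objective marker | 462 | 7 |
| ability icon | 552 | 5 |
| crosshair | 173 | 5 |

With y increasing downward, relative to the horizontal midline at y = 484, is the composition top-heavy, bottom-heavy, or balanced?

top-heavy

Total weight = 9 + 9 + 7 + 5 + 5 = 35.
y: (9·324 + 9·348 + 7·462 + 5·552 + 5·173) / 35 = 12907 / 35 ≈ 368.77
368.8 lies above (smaller y than) the midline 484, so the layout is top-heavy.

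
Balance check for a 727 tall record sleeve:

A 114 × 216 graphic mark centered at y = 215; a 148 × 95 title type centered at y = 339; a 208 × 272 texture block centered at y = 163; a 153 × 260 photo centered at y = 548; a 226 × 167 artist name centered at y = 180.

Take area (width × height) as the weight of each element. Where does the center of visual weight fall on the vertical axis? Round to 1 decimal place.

Areas → weights: graphic mark 114·216 = 24624, title type 148·95 = 14060, texture block 208·272 = 56576, photo 153·260 = 39780, artist name 226·167 = 37742; Σw = 172782.
Σw·y = 24624·215 + 14060·339 + 56576·163 + 39780·548 + 37742·180 = 47875388, so ȳ = 47875388/172782 ≈ 277.09.

y ≈ 277.1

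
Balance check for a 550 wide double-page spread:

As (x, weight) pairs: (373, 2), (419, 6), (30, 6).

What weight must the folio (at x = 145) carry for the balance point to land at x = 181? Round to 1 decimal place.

Known weights sum to 2 + 6 + 6 = 14; their moment is 2·373 + 6·419 + 6·30 = 3440.
Set Σw·x/Σw = 181: (3440 + 145w) = 181·(14 + w).
Solving: w = (181·14 − 3440) / (145 − 181) = -906 / -36 ≈ 25.17.

w ≈ 25.2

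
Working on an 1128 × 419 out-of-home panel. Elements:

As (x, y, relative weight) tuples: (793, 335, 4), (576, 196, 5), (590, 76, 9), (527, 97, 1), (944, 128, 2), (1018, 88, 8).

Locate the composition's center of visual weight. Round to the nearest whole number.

Total weight = 4 + 5 + 9 + 1 + 2 + 8 = 29.
Σw·x = 4·793 + 5·576 + 9·590 + 1·527 + 2·944 + 8·1018 = 21921, so x̄ = 21921/29 ≈ 755.90.
Σw·y = 4·335 + 5·196 + 9·76 + 1·97 + 2·128 + 8·88 = 4061, so ȳ = 4061/29 ≈ 140.03.

(756, 140)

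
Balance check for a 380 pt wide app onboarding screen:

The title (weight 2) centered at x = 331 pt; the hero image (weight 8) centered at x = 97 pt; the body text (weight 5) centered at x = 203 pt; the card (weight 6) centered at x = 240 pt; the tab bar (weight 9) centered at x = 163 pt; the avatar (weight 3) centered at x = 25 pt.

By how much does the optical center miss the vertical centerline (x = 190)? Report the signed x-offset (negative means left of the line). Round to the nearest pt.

≈ -25 pt

Weights sum to 2 + 8 + 5 + 6 + 9 + 3 = 33.
Σw·x = 5435; x̄ = 5435/33 ≈ 164.70.
Difference: 164.70 − 190 ≈ -25.30.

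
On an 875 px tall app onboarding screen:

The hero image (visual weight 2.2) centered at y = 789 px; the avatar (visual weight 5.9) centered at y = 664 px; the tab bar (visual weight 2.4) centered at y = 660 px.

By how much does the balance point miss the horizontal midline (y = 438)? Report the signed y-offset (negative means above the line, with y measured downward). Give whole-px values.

≈ 251 px

Σw = 2.2 + 5.9 + 2.4 = 10.5.
Σw·y = 2.2·789 + 5.9·664 + 2.4·660 = 7237.4, so ȳ = 7237.4/10.5 ≈ 689.28.
Against y = 438, that's 689.28 − 438 = 251.28.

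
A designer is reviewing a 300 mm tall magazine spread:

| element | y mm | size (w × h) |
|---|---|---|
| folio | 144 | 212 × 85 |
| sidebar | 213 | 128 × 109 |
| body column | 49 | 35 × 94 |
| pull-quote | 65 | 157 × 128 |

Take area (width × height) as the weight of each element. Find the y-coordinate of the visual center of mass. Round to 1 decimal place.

y ≈ 127.1

Taking area as weight: folio 212·85 = 18020, sidebar 128·109 = 13952, body column 35·94 = 3290, pull-quote 157·128 = 20096. Sum 55358.
Σw·y = 18020·144 + 13952·213 + 3290·49 + 20096·65 = 7034106, so ȳ = 7034106/55358 ≈ 127.07.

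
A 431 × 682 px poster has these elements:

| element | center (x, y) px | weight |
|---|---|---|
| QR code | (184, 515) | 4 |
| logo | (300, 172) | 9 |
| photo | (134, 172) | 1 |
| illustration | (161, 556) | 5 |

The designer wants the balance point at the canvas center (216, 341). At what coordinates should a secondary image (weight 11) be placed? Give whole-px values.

With the secondary image, Σw becomes 4 + 9 + 1 + 5 + 11 = 30.
x: target moment 30×216 = 6480; current 4·184 + 9·300 + 1·134 + 5·161 = 4375; the secondary image supplies 2105, so x = 2105/11 ≈ 191.36.
y: target moment 30×341 = 10230; current 4·515 + 9·172 + 1·172 + 5·556 = 6560; the secondary image supplies 3670, so y = 3670/11 ≈ 333.64.

(191, 334)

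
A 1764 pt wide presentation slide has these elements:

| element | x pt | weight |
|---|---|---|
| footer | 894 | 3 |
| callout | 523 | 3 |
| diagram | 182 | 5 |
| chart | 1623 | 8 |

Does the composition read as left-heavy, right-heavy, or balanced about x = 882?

Σw = 3 + 3 + 5 + 8 = 19.
Σw·x = 3·894 + 3·523 + 5·182 + 8·1623 = 18145, so x̄ = 18145/19 ≈ 955.00.
955.0 vs midline 882 → right-heavy.

right-heavy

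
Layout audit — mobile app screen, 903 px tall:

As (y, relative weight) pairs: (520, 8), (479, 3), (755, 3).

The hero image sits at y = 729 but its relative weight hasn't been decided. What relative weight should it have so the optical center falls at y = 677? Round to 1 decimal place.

w ≈ 31.1

Existing Σw = 14 (8 + 3 + 3); existing moment 8·520 + 3·479 + 3·755 = 7862.
For the centroid to hit 677: (7862 + w·729) / (14 + w) = 677.
Solving: w = (677·14 − 7862) / (729 − 677) = 1616 / 52 ≈ 31.08.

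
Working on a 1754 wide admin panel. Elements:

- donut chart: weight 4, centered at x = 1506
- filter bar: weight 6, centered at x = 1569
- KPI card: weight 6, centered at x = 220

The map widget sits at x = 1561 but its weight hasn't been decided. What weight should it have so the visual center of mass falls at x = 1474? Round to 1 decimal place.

Existing Σw = 16 (4 + 6 + 6); existing moment 4·1506 + 6·1569 + 6·220 = 16758.
Balance at x = 1474 requires (16758 + w·1561) / (16 + w) = 1474.
So w = (1474·16 − 16758)/(1561 − 1474) = 6826/87 ≈ 78.46.

w ≈ 78.5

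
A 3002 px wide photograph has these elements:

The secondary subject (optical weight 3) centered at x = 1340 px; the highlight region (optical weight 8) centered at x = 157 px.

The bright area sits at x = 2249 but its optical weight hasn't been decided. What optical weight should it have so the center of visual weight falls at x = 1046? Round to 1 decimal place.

Existing Σw = 11 (3 + 8); existing moment 3·1340 + 8·157 = 5276.
Balance at x = 1046 requires (5276 + w·2249) / (11 + w) = 1046.
So w = (1046·11 − 5276)/(2249 − 1046) = 6230/1203 ≈ 5.18.

w ≈ 5.2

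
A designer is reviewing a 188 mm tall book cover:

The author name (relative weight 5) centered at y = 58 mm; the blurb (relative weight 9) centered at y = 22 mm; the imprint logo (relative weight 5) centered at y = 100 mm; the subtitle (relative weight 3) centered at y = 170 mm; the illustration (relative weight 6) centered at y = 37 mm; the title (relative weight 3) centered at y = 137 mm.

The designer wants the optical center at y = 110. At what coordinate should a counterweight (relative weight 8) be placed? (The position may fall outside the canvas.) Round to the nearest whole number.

After adding the counterweight, total weight = 5 + 9 + 5 + 3 + 6 + 3 + 8 = 39.
y: need Σw·y = 39·110 = 4290. Existing = 5·58 + 9·22 + 5·100 + 3·170 + 6·37 + 3·137 = 2131. Remainder 2159 / 8 ≈ 269.88.

y ≈ 270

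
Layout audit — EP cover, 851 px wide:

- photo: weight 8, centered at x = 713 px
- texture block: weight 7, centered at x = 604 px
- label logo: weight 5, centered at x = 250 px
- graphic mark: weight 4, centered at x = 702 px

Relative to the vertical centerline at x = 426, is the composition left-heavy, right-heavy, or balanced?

Σw = 8 + 7 + 5 + 4 = 24.
x-moment: 8·713 + 7·604 + 5·250 + 4·702 = 13990; centroid 13990/24 ≈ 582.92.
582.9 vs midline 426 → right-heavy.

right-heavy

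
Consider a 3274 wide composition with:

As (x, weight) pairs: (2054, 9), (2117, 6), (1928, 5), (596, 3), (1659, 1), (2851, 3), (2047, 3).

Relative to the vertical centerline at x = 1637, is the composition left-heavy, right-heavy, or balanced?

Σw = 9 + 6 + 5 + 3 + 1 + 3 + 3 = 30.
x: (9·2054 + 6·2117 + 5·1928 + 3·596 + 1·1659 + 3·2851 + 3·2047) / 30 = 58969 / 30 ≈ 1965.63
1965.6 vs midline 1637 → right-heavy.

right-heavy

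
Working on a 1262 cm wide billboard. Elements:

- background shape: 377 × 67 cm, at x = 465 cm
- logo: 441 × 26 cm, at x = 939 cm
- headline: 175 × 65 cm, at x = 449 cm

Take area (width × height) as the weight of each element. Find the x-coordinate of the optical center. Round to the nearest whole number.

Areas: background shape 377·67 = 25259, logo 441·26 = 11466, headline 175·65 = 11375. Total weight = 48100.
Σw·x = 25259·465 + 11466·939 + 11375·449 = 27619384, so x̄ = 27619384/48100 ≈ 574.21.

x ≈ 574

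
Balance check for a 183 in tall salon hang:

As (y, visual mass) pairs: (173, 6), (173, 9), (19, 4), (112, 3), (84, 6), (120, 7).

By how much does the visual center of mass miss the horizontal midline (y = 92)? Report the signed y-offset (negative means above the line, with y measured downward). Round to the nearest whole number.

Total weight = 6 + 9 + 4 + 3 + 6 + 7 = 35.
y: moment 4351 / weight 35 ≈ 124.31
Difference: 124.31 − 92 ≈ 32.31.

≈ 32 in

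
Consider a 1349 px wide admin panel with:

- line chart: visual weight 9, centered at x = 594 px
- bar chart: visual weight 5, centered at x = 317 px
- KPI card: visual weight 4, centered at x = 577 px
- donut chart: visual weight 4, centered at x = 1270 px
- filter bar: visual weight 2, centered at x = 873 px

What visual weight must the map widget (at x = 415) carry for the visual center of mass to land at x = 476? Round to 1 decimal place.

w ≈ 76.1

Known weights sum to 9 + 5 + 4 + 4 + 2 = 24; their moment is 9·594 + 5·317 + 4·577 + 4·1270 + 2·873 = 16065.
For the centroid to hit 476: (16065 + w·415) / (24 + w) = 476.
So w = (476·24 − 16065)/(415 − 476) = -4641/-61 ≈ 76.08.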